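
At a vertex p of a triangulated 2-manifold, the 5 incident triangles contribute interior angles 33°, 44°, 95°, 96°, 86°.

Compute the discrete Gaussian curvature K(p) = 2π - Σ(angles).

Sum of angles = 354°. K = 360° - 354° = 6° = π/30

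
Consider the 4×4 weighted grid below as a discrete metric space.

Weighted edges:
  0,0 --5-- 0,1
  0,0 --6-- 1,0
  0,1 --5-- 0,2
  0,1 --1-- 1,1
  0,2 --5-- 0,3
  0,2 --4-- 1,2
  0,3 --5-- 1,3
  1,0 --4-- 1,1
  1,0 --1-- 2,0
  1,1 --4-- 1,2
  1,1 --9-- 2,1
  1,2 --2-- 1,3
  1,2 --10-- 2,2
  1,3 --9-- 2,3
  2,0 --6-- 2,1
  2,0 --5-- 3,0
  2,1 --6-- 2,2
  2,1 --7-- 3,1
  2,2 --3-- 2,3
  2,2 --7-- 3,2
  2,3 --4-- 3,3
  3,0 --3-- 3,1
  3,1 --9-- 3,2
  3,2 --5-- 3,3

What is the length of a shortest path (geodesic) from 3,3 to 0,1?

Shortest path: 3,3 → 2,3 → 1,3 → 1,2 → 1,1 → 0,1, total weight = 20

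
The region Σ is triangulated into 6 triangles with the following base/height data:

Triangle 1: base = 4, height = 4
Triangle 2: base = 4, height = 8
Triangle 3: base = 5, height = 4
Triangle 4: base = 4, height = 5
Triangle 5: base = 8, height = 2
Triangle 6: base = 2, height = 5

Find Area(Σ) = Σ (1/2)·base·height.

(1/2)×4×4 + (1/2)×4×8 + (1/2)×5×4 + (1/2)×4×5 + (1/2)×8×2 + (1/2)×2×5 = 57.0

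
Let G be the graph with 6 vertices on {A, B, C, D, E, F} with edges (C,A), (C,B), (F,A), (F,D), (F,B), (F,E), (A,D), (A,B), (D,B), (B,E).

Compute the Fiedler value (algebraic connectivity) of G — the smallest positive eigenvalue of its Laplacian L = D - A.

Degrees: deg(A) = 4, deg(B) = 5, deg(C) = 2, deg(D) = 3, deg(E) = 2, deg(F) = 4.
L = D − A with rows/columns ordered (A, B, C, D, E, F):
  [ 4, -1, -1, -1,  0, -1]
  [-1,  5, -1, -1, -1, -1]
  [-1, -1,  2,  0,  0,  0]
  [-1, -1,  0,  3,  0, -1]
  [ 0, -1,  0,  0,  2, -1]
  [-1, -1,  0, -1, -1,  4]
Characteristic polynomial: det(λI − L) = λ(λ² − 7λ + 9)(λ² − 7λ + 11)(λ − 6).
Roots: λ = 0; (λ² − 7λ + 9) = 0 ⇒ λ = (7 ± √13)/2 ≈ 1.6972, 5.3028; (λ² − 7λ + 11) = 0 ⇒ λ = (7 ± √5)/2 ≈ 2.382, 4.618; (λ − 6) = 0 ⇒ λ = 6.
(Check: the roots sum (with multiplicity) to 20, matching trace L = Σdeg = 2·10 = 20.)
Laplacian eigenvalues: [0.0, 1.6972, 2.382, 4.618, 5.3028, 6.0]. Algebraic connectivity (smallest non-zero eigenvalue) = 1.6972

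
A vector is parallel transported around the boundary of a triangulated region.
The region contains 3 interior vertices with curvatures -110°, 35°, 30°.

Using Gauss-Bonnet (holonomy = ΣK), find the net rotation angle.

Holonomy = total enclosed curvature = (-110°) + 35° + 30° = -45°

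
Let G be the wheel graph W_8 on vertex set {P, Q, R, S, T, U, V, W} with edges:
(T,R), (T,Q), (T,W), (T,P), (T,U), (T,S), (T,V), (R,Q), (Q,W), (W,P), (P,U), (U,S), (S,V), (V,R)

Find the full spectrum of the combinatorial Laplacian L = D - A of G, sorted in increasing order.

The wheel W_8 is the join K_1 ∨ C_7 (a hub joined to every vertex of a cycle of length 7). For a join G ∨ H (G on p vertices, H on q vertices) the Laplacian spectrum is 0, p+q, the eigenvalues of L(G) other than one 0 each shifted by +q, and the eigenvalues of L(H) other than one 0 each shifted by +p. With G = K_1 (p = 1, nothing left after dropping its 0) and H = C_7 (q = 7, eigenvalues 2 − 2cos(2πk/7), k = 0, …, 6; drop k = 0), the spectrum of W_8 is 0, 8, and 1 + (2 − 2cos(2πk/7)) = 3 − 2cos(2πk/7) for k = 1, …, 6:
k=1: 3 − 2cos(2π/7) = 1.753; k=2: 3 − 2cos(4π/7) = 3.445; k=3: 3 − 2cos(6π/7) = 4.8019; k=4: 3 − 2cos(8π/7) = 4.8019; k=5: 3 − 2cos(10π/7) = 3.445; k=6: 3 − 2cos(12π/7) = 1.753.
Laplacian eigenvalues (increasing order): [0.0, 1.753, 1.753, 3.445, 3.445, 4.8019, 4.8019, 8.0]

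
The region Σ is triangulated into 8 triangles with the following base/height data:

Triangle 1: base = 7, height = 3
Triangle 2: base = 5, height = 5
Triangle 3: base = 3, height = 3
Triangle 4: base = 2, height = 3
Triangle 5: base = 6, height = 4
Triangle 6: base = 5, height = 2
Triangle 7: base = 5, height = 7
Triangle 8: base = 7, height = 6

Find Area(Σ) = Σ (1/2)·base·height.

(1/2)×7×3 + (1/2)×5×5 + (1/2)×3×3 + (1/2)×2×3 + (1/2)×6×4 + (1/2)×5×2 + (1/2)×5×7 + (1/2)×7×6 = 86.0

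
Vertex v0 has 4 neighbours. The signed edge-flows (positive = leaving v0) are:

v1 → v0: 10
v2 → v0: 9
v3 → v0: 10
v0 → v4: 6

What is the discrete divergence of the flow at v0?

Divergence = sum of outgoing flows = (-10) + (-9) + (-10) + 6 = -23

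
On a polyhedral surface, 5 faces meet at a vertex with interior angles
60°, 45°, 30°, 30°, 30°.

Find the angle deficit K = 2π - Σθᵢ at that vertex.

Sum of angles = 195°. K = 360° - 195° = 165°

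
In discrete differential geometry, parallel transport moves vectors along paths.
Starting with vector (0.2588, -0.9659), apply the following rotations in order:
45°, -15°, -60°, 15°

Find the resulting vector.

Total rotation: 45° + (-15°) + (-60°) + 15° = -15°. Final vector: (0, -1)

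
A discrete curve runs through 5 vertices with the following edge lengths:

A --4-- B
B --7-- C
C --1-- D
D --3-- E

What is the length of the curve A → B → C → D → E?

Arc length = 4 + 7 + 1 + 3 = 15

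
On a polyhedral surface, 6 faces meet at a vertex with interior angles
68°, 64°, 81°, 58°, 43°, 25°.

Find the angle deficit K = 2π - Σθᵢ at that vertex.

Sum of angles = 339°. K = 360° - 339° = 21° = 7π/60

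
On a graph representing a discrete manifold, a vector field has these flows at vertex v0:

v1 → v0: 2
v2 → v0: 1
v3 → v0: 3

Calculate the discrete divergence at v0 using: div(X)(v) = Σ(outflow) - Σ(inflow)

Divergence = sum of outgoing flows = (-2) + (-1) + (-3) = -6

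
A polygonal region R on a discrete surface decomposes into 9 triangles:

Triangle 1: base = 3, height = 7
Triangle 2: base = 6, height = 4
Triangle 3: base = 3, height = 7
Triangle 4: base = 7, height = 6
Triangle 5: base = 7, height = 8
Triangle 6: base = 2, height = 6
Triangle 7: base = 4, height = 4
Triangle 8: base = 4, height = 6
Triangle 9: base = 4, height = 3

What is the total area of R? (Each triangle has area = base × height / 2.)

(1/2)×3×7 + (1/2)×6×4 + (1/2)×3×7 + (1/2)×7×6 + (1/2)×7×8 + (1/2)×2×6 + (1/2)×4×4 + (1/2)×4×6 + (1/2)×4×3 = 114.0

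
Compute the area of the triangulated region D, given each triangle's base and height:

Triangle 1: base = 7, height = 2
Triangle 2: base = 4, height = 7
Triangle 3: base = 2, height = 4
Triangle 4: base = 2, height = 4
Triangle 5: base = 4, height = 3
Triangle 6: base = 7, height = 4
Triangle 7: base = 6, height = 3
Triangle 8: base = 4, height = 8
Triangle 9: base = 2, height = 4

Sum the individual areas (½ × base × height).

(1/2)×7×2 + (1/2)×4×7 + (1/2)×2×4 + (1/2)×2×4 + (1/2)×4×3 + (1/2)×7×4 + (1/2)×6×3 + (1/2)×4×8 + (1/2)×2×4 = 78.0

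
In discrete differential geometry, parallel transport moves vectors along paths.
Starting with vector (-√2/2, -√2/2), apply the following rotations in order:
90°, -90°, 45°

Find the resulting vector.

Total rotation: 90° + (-90°) + 45° = 45°. Final vector: (0, -1)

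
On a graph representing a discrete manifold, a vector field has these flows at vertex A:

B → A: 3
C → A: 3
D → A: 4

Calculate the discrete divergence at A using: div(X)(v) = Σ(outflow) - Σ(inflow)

Divergence = sum of outgoing flows = (-3) + (-3) + (-4) = -10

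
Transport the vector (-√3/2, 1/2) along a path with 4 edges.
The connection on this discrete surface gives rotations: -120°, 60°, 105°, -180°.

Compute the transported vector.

Total rotation: (-120°) + 60° + 105° + (-180°) = -135°. Final vector: (0.9659, 0.2588)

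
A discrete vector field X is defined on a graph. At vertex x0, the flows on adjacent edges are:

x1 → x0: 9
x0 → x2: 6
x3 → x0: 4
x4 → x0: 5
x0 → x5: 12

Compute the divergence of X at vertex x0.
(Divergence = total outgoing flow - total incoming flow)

Divergence = sum of outgoing flows = (-9) + 6 + (-4) + (-5) + 12 = 0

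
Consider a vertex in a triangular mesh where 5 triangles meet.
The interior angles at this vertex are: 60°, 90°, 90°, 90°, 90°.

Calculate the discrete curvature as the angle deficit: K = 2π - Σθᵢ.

Sum of angles = 420°. K = 360° - 420° = -60° = -π/3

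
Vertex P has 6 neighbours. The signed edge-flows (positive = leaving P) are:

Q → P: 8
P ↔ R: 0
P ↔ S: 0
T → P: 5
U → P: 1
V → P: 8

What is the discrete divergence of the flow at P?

Divergence = sum of outgoing flows = (-8) + 0 + 0 + (-5) + (-1) + (-8) = -22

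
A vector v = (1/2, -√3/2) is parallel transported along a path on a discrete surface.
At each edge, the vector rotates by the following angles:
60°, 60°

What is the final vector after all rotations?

Total rotation: 60° + 60° = 120°. Final vector: (0.5000, 0.8660)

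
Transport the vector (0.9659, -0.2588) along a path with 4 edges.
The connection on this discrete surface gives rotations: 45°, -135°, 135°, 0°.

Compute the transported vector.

Total rotation: 45° + (-135°) + 135° + 0° = 45°. Final vector: (0.8660, 0.5000)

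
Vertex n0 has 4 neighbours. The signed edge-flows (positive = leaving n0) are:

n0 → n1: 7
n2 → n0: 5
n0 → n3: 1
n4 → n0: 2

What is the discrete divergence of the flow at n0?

Divergence = sum of outgoing flows = 7 + (-5) + 1 + (-2) = 1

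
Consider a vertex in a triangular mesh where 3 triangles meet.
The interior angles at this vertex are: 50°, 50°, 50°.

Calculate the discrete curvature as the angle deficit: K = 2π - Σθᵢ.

Sum of angles = 150°. K = 360° - 150° = 210° = 7π/6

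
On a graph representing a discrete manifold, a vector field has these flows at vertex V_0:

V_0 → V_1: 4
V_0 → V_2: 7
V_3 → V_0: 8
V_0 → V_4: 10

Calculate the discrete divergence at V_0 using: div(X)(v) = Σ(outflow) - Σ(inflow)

Divergence = sum of outgoing flows = 4 + 7 + (-8) + 10 = 13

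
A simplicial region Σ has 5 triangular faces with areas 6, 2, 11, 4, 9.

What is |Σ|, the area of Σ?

6 + 2 + 11 + 4 + 9 = 32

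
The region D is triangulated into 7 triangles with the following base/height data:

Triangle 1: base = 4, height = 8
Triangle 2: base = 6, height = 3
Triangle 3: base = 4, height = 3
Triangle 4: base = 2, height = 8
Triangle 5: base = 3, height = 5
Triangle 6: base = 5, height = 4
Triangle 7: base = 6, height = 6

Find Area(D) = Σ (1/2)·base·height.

(1/2)×4×8 + (1/2)×6×3 + (1/2)×4×3 + (1/2)×2×8 + (1/2)×3×5 + (1/2)×5×4 + (1/2)×6×6 = 74.5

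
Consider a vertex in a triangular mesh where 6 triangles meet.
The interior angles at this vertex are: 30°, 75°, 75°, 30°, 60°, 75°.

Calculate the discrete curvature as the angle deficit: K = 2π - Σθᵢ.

Sum of angles = 345°. K = 360° - 345° = 15°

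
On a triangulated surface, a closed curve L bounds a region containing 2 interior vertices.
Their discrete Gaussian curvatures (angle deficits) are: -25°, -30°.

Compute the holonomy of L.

Holonomy = total enclosed curvature = (-25°) + (-30°) = -55°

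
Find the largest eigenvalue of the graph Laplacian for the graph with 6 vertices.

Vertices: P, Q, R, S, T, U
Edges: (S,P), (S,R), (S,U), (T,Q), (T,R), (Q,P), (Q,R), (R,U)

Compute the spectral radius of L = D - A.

Degrees: deg(P) = 2, deg(Q) = 3, deg(R) = 4, deg(S) = 3, deg(T) = 2, deg(U) = 2.
L = D − A with rows/columns ordered (P, Q, R, S, T, U):
  [ 2, -1,  0, -1,  0,  0]
  [-1,  3, -1,  0, -1,  0]
  [ 0, -1,  4, -1, -1, -1]
  [-1,  0, -1,  3,  0, -1]
  [ 0, -1, -1,  0,  2,  0]
  [ 0,  0, -1, -1,  0,  2]
Characteristic polynomial: det(λI − L) = λ(λ² − 5λ + 5)(λ² − 7λ + 9)(λ − 4).
Roots: λ = 0; (λ² − 5λ + 5) = 0 ⇒ λ = (5 ± √5)/2 ≈ 1.382, 3.618; (λ² − 7λ + 9) = 0 ⇒ λ = (7 ± √13)/2 ≈ 1.6972, 5.3028; (λ − 4) = 0 ⇒ λ = 4.
(Check: the roots sum (with multiplicity) to 16, matching trace L = Σdeg = 2·8 = 16.)
Laplacian eigenvalues: [0.0, 1.382, 1.6972, 3.618, 4.0, 5.3028]. Largest eigenvalue (spectral radius) = 5.3028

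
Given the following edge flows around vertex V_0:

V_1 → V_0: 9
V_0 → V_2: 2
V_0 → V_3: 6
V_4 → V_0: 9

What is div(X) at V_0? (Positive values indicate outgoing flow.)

Divergence = sum of outgoing flows = (-9) + 2 + 6 + (-9) = -10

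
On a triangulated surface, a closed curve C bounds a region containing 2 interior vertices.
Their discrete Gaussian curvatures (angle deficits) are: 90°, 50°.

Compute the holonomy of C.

Holonomy = total enclosed curvature = 90° + 50° = 140°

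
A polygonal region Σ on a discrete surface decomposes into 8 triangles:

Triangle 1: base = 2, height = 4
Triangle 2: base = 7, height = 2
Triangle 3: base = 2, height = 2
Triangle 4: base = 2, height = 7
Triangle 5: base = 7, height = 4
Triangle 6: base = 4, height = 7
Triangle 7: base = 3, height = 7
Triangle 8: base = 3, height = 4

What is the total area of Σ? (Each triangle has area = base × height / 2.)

(1/2)×2×4 + (1/2)×7×2 + (1/2)×2×2 + (1/2)×2×7 + (1/2)×7×4 + (1/2)×4×7 + (1/2)×3×7 + (1/2)×3×4 = 64.5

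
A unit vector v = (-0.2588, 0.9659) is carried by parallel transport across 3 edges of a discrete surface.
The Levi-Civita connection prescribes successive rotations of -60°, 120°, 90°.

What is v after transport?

Total rotation: (-60°) + 120° + 90° = 150°. Final vector: (-0.2588, -0.9659)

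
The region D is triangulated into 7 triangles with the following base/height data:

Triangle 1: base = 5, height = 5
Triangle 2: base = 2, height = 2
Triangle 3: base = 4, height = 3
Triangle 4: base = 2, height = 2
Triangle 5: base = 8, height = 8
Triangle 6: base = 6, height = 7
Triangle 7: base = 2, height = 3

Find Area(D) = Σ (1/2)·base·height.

(1/2)×5×5 + (1/2)×2×2 + (1/2)×4×3 + (1/2)×2×2 + (1/2)×8×8 + (1/2)×6×7 + (1/2)×2×3 = 78.5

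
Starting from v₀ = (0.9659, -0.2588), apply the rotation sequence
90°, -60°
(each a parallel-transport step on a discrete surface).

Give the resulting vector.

Total rotation: 90° + (-60°) = 30°. Final vector: (0.9659, 0.2588)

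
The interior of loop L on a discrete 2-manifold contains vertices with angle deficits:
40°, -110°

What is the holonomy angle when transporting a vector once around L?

Holonomy = total enclosed curvature = 40° + (-110°) = -70°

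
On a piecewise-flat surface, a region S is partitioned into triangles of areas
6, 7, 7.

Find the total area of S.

6 + 7 + 7 = 20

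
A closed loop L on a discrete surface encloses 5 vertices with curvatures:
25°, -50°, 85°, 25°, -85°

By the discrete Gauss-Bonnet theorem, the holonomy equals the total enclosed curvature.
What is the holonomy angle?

Holonomy = total enclosed curvature = 25° + (-50°) + 85° + 25° + (-85°) = 0°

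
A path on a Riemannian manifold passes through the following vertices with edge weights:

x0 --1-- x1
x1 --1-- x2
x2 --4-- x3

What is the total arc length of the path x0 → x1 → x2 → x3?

Arc length = 1 + 1 + 4 = 6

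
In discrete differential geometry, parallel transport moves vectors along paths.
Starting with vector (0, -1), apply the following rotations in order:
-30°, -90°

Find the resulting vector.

Total rotation: (-30°) + (-90°) = -120°. Final vector: (-0.8660, 0.5000)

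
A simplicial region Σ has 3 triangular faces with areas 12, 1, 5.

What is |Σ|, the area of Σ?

12 + 1 + 5 = 18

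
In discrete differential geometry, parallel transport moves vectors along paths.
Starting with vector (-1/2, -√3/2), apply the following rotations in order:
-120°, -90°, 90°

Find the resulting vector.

Total rotation: (-120°) + (-90°) + 90° = -120°. Final vector: (-0.5000, 0.8660)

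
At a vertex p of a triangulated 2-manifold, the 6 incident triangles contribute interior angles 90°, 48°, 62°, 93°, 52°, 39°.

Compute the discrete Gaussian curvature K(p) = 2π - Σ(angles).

Sum of angles = 384°. K = 360° - 384° = -24° = -2π/15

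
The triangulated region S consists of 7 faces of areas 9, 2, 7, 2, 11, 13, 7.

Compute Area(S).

9 + 2 + 7 + 2 + 11 + 13 + 7 = 51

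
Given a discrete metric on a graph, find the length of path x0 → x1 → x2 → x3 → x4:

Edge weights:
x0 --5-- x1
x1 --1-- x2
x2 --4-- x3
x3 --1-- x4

Arc length = 5 + 1 + 4 + 1 = 11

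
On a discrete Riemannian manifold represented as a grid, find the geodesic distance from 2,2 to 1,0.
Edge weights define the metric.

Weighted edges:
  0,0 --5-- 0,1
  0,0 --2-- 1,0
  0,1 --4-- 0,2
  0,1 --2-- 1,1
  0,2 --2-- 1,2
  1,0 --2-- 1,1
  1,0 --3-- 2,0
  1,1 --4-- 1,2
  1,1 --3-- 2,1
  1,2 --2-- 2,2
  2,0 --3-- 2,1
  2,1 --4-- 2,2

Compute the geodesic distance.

Shortest path: 2,2 → 1,2 → 1,1 → 1,0, total weight = 8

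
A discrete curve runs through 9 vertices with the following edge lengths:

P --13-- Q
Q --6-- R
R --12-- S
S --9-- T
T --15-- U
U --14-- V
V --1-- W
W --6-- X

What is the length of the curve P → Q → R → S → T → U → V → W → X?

Arc length = 13 + 6 + 12 + 9 + 15 + 14 + 1 + 6 = 76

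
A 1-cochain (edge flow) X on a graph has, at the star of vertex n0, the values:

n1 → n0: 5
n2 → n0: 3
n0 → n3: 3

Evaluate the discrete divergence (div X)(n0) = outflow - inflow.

Divergence = sum of outgoing flows = (-5) + (-3) + 3 = -5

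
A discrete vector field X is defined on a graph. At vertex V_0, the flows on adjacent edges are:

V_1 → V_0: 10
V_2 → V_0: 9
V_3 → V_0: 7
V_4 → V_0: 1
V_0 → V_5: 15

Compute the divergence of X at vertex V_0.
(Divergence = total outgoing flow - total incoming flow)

Divergence = sum of outgoing flows = (-10) + (-9) + (-7) + (-1) + 15 = -12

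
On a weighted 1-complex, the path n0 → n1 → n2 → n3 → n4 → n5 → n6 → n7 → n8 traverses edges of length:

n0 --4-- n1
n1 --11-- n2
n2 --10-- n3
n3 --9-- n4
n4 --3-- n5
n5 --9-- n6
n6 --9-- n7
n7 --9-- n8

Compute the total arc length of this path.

Arc length = 4 + 11 + 10 + 9 + 3 + 9 + 9 + 9 = 64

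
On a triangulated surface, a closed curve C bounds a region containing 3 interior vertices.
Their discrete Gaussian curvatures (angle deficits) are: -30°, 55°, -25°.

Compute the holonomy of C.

Holonomy = total enclosed curvature = (-30°) + 55° + (-25°) = 0°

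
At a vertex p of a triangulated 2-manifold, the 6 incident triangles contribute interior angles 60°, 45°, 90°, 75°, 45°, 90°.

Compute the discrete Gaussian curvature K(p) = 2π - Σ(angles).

Sum of angles = 405°. K = 360° - 405° = -45° = -π/4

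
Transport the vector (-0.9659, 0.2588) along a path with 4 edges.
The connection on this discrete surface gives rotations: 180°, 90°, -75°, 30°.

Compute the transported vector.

Total rotation: 180° + 90° + (-75°) + 30° = 225° ≡ -135° (mod 360°). Final vector: (0.8660, 0.5000)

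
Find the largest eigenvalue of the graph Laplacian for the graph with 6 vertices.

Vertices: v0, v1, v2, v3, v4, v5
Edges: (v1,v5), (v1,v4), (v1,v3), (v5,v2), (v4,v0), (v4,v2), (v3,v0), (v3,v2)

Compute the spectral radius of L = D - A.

Degrees: deg(v0) = 2, deg(v1) = 3, deg(v2) = 3, deg(v3) = 3, deg(v4) = 3, deg(v5) = 2.
L = D − A with rows/columns ordered (v0, v1, v2, v3, v4, v5):
  [ 2,  0,  0, -1, -1,  0]
  [ 0,  3,  0, -1, -1, -1]
  [ 0,  0,  3, -1, -1, -1]
  [-1, -1, -1,  3,  0,  0]
  [-1, -1, -1,  0,  3,  0]
  [ 0, -1, -1,  0,  0,  2]
Characteristic polynomial: det(λI − L) = λ(λ² − 7λ + 8)(λ − 3)³.
Roots: λ = 0; (λ² − 7λ + 8) = 0 ⇒ λ = (7 ± √17)/2 ≈ 1.4384, 5.5616; (λ − 3) = 0 ⇒ λ = 3 (multiplicity 3).
(Check: the roots sum (with multiplicity) to 16, matching trace L = Σdeg = 2·8 = 16.)
Laplacian eigenvalues: [0.0, 1.4384, 3.0, 3.0, 3.0, 5.5616]. Largest eigenvalue (spectral radius) = 5.5616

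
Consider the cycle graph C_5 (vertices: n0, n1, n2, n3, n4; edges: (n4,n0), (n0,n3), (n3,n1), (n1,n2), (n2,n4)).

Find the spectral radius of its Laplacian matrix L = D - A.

The cycle graph C_n has Laplacian eigenvalues λ_k = 2 − 2cos(2πk/n), k = 0, 1, …, n−1. Here n = 5:
k=0: 2 − 2cos(0) = 0.0; k=1: 2 − 2cos(2π/5) = 1.382; k=2: 2 − 2cos(4π/5) = 3.618; k=3: 2 − 2cos(6π/5) = 3.618; k=4: 2 − 2cos(8π/5) = 1.382.
Laplacian eigenvalues: [0.0, 1.382, 1.382, 3.618, 3.618]. Largest eigenvalue (spectral radius) = 3.618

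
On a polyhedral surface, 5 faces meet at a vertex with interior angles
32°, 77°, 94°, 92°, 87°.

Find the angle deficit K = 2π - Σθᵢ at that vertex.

Sum of angles = 382°. K = 360° - 382° = -22° = -11π/90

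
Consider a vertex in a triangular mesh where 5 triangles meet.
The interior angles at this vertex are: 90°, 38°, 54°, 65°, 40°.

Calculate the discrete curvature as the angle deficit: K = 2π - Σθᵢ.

Sum of angles = 287°. K = 360° - 287° = 73° = 73π/180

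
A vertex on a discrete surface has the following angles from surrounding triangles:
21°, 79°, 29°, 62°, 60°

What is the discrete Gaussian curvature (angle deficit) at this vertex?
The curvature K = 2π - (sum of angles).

Sum of angles = 251°. K = 360° - 251° = 109° = 109π/180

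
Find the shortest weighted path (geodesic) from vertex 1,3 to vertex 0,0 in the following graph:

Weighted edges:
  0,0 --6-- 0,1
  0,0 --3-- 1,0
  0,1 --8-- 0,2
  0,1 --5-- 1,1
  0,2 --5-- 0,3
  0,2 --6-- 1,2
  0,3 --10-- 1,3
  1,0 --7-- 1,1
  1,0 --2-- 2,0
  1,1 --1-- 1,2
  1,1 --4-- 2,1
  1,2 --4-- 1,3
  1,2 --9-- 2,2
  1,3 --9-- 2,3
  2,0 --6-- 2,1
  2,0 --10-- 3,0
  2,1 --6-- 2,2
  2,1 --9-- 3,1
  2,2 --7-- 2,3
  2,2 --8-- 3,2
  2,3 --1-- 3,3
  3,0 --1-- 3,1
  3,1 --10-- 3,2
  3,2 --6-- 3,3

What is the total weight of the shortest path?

Shortest path: 1,3 → 1,2 → 1,1 → 1,0 → 0,0, total weight = 15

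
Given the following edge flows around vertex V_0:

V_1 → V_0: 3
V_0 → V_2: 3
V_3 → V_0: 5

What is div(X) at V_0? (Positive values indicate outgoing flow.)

Divergence = sum of outgoing flows = (-3) + 3 + (-5) = -5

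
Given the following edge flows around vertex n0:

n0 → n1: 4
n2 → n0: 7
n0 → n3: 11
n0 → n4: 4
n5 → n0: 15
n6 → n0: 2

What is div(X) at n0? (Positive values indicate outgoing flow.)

Divergence = sum of outgoing flows = 4 + (-7) + 11 + 4 + (-15) + (-2) = -5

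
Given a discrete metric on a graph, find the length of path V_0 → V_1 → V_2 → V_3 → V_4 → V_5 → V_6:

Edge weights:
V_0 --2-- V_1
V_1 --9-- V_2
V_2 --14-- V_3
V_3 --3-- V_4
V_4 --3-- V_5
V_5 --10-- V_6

Arc length = 2 + 9 + 14 + 3 + 3 + 10 = 41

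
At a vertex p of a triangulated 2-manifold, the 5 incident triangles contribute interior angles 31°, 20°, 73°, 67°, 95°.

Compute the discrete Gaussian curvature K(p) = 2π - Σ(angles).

Sum of angles = 286°. K = 360° - 286° = 74° = 37π/90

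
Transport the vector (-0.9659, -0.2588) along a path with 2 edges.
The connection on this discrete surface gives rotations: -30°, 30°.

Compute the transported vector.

Total rotation: (-30°) + 30° = 0°. Final vector: (-0.9659, -0.2588)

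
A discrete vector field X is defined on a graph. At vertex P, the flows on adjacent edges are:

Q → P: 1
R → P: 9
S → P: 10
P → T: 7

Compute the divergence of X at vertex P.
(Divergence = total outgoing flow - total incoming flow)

Divergence = sum of outgoing flows = (-1) + (-9) + (-10) + 7 = -13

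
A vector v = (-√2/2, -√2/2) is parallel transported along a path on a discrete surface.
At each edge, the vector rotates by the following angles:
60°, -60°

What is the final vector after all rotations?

Total rotation: 60° + (-60°) = 0°. Final vector: (-0.7071, -0.7071)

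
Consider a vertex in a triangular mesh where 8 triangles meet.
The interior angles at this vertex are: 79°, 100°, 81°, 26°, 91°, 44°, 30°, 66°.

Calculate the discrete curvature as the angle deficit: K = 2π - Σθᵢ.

Sum of angles = 517°. K = 360° - 517° = -157° = -157π/180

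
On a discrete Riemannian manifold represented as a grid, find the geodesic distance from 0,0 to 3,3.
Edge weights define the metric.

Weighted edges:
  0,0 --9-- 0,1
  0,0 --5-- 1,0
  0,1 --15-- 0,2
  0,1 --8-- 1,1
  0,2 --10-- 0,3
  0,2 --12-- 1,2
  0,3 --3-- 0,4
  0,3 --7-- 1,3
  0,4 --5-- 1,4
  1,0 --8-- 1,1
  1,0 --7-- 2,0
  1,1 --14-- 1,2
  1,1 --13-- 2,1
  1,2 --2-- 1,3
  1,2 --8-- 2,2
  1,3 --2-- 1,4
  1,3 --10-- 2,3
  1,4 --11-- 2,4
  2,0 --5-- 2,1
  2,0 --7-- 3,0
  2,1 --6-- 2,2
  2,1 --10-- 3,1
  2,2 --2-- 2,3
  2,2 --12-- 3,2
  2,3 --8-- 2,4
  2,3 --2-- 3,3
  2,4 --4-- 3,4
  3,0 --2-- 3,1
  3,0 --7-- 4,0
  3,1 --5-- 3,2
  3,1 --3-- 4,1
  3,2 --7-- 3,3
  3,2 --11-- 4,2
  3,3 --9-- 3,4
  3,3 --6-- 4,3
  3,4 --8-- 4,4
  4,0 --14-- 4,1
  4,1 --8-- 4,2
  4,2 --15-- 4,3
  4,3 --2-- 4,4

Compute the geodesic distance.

Shortest path: 0,0 → 1,0 → 2,0 → 2,1 → 2,2 → 2,3 → 3,3, total weight = 27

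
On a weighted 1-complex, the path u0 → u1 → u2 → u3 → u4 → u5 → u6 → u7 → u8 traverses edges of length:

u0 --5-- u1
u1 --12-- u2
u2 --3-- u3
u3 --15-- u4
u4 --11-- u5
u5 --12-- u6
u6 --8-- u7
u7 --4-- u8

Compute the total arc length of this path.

Arc length = 5 + 12 + 3 + 15 + 11 + 12 + 8 + 4 = 70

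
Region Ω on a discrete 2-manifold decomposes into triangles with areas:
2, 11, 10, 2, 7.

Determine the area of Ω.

2 + 11 + 10 + 2 + 7 = 32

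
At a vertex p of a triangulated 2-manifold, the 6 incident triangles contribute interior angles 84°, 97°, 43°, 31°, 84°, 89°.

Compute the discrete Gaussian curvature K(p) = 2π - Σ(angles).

Sum of angles = 428°. K = 360° - 428° = -68° = -17π/45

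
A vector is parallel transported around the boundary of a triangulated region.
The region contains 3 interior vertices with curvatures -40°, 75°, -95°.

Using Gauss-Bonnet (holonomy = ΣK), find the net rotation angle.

Holonomy = total enclosed curvature = (-40°) + 75° + (-95°) = -60°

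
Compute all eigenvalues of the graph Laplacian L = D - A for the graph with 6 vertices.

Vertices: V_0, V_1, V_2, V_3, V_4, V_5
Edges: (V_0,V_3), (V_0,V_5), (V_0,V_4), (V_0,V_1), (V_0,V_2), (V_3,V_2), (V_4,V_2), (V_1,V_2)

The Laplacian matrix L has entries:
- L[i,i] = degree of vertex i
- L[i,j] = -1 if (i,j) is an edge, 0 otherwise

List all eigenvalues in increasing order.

Degrees: deg(V_0) = 5, deg(V_1) = 2, deg(V_2) = 4, deg(V_3) = 2, deg(V_4) = 2, deg(V_5) = 1.
L = D − A with rows/columns ordered (V_0, V_1, V_2, V_3, V_4, V_5):
  [ 5, -1, -1, -1, -1, -1]
  [-1,  2, -1,  0,  0,  0]
  [-1, -1,  4, -1, -1,  0]
  [-1,  0, -1,  2,  0,  0]
  [-1,  0, -1,  0,  2,  0]
  [-1,  0,  0,  0,  0,  1]
Characteristic polynomial: det(λI − L) = λ(λ − 1)(λ − 2)²(λ − 5)(λ − 6).
Roots: λ = 0; (λ − 1) = 0 ⇒ λ = 1; (λ − 2) = 0 ⇒ λ = 2 (multiplicity 2); (λ − 5) = 0 ⇒ λ = 5; (λ − 6) = 0 ⇒ λ = 6.
(Check: the roots sum (with multiplicity) to 16, matching trace L = Σdeg = 2·8 = 16.)
Laplacian eigenvalues (increasing order): [0.0, 1.0, 2.0, 2.0, 5.0, 6.0]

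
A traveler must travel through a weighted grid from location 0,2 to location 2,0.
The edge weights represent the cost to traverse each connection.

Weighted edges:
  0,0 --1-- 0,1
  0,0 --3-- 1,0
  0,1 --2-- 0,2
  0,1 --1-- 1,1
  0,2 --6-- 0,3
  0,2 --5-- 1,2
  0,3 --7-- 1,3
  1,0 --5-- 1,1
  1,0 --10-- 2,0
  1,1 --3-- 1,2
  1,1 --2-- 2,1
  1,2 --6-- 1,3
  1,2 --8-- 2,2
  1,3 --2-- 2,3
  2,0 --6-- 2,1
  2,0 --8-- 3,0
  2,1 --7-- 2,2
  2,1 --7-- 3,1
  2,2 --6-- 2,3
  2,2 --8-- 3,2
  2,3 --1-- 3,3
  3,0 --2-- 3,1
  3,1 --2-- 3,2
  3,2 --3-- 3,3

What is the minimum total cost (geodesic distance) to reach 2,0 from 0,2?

Shortest path: 0,2 → 0,1 → 1,1 → 2,1 → 2,0, total weight = 11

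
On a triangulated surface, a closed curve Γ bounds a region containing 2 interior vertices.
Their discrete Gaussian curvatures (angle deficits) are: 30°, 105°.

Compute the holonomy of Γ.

Holonomy = total enclosed curvature = 30° + 105° = 135°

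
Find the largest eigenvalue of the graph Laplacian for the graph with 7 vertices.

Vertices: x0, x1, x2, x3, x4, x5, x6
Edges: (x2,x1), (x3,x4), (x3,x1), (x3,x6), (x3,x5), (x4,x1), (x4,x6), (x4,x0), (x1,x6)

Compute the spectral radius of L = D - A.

Degrees: deg(x0) = 1, deg(x1) = 4, deg(x2) = 1, deg(x3) = 4, deg(x4) = 4, deg(x5) = 1, deg(x6) = 3.
L = D − A with rows/columns ordered (x0, x1, x2, x3, x4, x5, x6):
  [ 1,  0,  0,  0, -1,  0,  0]
  [ 0,  4, -1, -1, -1,  0, -1]
  [ 0, -1,  1,  0,  0,  0,  0]
  [ 0, -1,  0,  4, -1, -1, -1]
  [-1, -1,  0, -1,  4,  0, -1]
  [ 0,  0,  0, -1,  0,  1,  0]
  [ 0, -1,  0, -1, -1,  0,  3]
Characteristic polynomial: det(λI − L) = λ(λ² − 6λ + 4)²(λ² − 6λ + 7).
Roots: λ = 0; (λ² − 6λ + 4) = 0 ⇒ λ = 3 ± √5 ≈ 0.7639, 5.2361 (multiplicity 2); (λ² − 6λ + 7) = 0 ⇒ λ = 3 ± √2 ≈ 1.5858, 4.4142.
(Check: the roots sum (with multiplicity) to 18, matching trace L = Σdeg = 2·9 = 18.)
Laplacian eigenvalues: [0.0, 0.7639, 0.7639, 1.5858, 4.4142, 5.2361, 5.2361]. Largest eigenvalue (spectral radius) = 5.2361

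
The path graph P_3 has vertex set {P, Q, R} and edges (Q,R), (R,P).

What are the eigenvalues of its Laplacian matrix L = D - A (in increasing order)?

The path graph P_n has Laplacian eigenvalues λ_k = 2 − 2cos(kπ/n), k = 0, 1, …, n−1. Here n = 3:
k=0: 2 − 2cos(0) = 0.0; k=1: 2 − 2cos(π/3) = 1.0; k=2: 2 − 2cos(2π/3) = 3.0.
Laplacian eigenvalues (increasing order): [0.0, 1.0, 3.0]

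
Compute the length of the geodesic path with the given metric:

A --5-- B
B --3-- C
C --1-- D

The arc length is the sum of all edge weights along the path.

Arc length = 5 + 3 + 1 = 9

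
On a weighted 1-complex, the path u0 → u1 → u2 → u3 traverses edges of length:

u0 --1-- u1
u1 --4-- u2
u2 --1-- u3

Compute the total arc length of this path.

Arc length = 1 + 4 + 1 = 6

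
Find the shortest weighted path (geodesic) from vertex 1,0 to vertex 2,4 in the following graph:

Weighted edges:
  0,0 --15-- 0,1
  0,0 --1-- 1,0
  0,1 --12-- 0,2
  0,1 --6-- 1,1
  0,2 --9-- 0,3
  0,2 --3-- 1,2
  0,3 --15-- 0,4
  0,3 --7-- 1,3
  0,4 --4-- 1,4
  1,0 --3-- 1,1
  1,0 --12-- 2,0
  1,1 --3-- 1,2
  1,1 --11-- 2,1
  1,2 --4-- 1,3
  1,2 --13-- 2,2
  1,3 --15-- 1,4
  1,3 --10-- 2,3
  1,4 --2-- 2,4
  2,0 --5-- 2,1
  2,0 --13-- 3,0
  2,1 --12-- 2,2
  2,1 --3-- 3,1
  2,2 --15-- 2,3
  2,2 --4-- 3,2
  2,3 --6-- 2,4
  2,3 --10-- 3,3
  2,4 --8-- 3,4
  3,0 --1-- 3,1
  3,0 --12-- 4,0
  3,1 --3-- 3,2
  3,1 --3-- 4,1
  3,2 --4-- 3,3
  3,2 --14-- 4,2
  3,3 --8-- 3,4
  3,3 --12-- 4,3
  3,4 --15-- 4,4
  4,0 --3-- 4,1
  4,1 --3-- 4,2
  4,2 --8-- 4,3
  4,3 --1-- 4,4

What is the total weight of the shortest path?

Shortest path: 1,0 → 1,1 → 1,2 → 1,3 → 2,3 → 2,4, total weight = 26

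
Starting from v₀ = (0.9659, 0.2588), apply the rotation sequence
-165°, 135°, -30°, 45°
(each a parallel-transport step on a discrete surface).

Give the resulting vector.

Total rotation: (-165°) + 135° + (-30°) + 45° = -15°. Final vector: (1, 0)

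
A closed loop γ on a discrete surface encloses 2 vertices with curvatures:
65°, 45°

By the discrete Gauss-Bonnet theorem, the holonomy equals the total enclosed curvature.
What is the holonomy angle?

Holonomy = total enclosed curvature = 65° + 45° = 110°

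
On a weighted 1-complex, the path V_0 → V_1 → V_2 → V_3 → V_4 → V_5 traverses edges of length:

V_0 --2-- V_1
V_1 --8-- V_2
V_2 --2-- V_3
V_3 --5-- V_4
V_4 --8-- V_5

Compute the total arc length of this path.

Arc length = 2 + 8 + 2 + 5 + 8 = 25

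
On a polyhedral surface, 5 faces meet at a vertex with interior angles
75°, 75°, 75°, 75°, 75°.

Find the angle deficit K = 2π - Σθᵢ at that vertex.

Sum of angles = 375°. K = 360° - 375° = -15° = -π/12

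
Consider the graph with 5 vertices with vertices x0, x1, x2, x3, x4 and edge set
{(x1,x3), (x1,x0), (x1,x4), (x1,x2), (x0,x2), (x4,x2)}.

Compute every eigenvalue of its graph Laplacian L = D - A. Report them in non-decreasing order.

Degrees: deg(x0) = 2, deg(x1) = 4, deg(x2) = 3, deg(x3) = 1, deg(x4) = 2.
L = D − A with rows/columns ordered (x0, x1, x2, x3, x4):
  [ 2, -1, -1,  0,  0]
  [-1,  4, -1, -1, -1]
  [-1, -1,  3,  0, -1]
  [ 0, -1,  0,  1,  0]
  [ 0, -1, -1,  0,  2]
Characteristic polynomial: det(λI − L) = λ(λ − 1)(λ − 2)(λ − 4)(λ − 5).
Roots: λ = 0; (λ − 1) = 0 ⇒ λ = 1; (λ − 2) = 0 ⇒ λ = 2; (λ − 4) = 0 ⇒ λ = 4; (λ − 5) = 0 ⇒ λ = 5.
(Check: the roots sum (with multiplicity) to 12, matching trace L = Σdeg = 2·6 = 12.)
Laplacian eigenvalues (increasing order): [0.0, 1.0, 2.0, 4.0, 5.0]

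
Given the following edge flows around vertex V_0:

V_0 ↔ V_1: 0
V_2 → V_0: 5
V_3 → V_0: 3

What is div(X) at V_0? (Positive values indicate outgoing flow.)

Divergence = sum of outgoing flows = 0 + (-5) + (-3) = -8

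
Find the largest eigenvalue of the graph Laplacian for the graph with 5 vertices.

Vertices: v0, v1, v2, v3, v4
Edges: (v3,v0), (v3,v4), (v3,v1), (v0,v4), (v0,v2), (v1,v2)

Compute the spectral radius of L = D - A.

Degrees: deg(v0) = 3, deg(v1) = 2, deg(v2) = 2, deg(v3) = 3, deg(v4) = 2.
L = D − A with rows/columns ordered (v0, v1, v2, v3, v4):
  [ 3,  0, -1, -1, -1]
  [ 0,  2, -1, -1,  0]
  [-1, -1,  2,  0,  0]
  [-1, -1,  0,  3, -1]
  [-1,  0,  0, -1,  2]
Characteristic polynomial: det(λI − L) = λ(λ² − 5λ + 5)(λ² − 7λ + 11).
Roots: λ = 0; (λ² − 5λ + 5) = 0 ⇒ λ = (5 ± √5)/2 ≈ 1.382, 3.618; (λ² − 7λ + 11) = 0 ⇒ λ = (7 ± √5)/2 ≈ 2.382, 4.618.
(Check: the roots sum (with multiplicity) to 12, matching trace L = Σdeg = 2·6 = 12.)
Laplacian eigenvalues: [0.0, 1.382, 2.382, 3.618, 4.618]. Largest eigenvalue (spectral radius) = 4.618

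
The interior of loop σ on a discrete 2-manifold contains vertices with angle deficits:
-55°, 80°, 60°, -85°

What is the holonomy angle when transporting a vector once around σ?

Holonomy = total enclosed curvature = (-55°) + 80° + 60° + (-85°) = 0°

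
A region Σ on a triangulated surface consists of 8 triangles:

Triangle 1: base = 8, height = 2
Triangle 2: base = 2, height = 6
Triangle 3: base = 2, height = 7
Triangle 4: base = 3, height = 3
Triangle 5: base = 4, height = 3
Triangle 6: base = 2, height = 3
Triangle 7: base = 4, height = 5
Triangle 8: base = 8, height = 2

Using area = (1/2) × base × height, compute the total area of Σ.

(1/2)×8×2 + (1/2)×2×6 + (1/2)×2×7 + (1/2)×3×3 + (1/2)×4×3 + (1/2)×2×3 + (1/2)×4×5 + (1/2)×8×2 = 52.5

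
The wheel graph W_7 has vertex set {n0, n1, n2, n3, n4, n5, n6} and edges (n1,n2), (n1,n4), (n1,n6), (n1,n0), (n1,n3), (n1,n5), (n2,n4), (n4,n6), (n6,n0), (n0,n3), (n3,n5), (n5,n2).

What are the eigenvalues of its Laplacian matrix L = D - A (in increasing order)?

The wheel W_7 is the join K_1 ∨ C_6 (a hub joined to every vertex of a cycle of length 6). For a join G ∨ H (G on p vertices, H on q vertices) the Laplacian spectrum is 0, p+q, the eigenvalues of L(G) other than one 0 each shifted by +q, and the eigenvalues of L(H) other than one 0 each shifted by +p. With G = K_1 (p = 1, nothing left after dropping its 0) and H = C_6 (q = 6, eigenvalues 2 − 2cos(2πk/6), k = 0, …, 5; drop k = 0), the spectrum of W_7 is 0, 7, and 1 + (2 − 2cos(2πk/6)) = 3 − 2cos(2πk/6) for k = 1, …, 5:
k=1: 3 − 2cos(π/3) = 2.0; k=2: 3 − 2cos(2π/3) = 4.0; k=3: 3 − 2cos(π) = 5.0; k=4: 3 − 2cos(4π/3) = 4.0; k=5: 3 − 2cos(5π/3) = 2.0.
Laplacian eigenvalues (increasing order): [0.0, 2.0, 2.0, 4.0, 4.0, 5.0, 7.0]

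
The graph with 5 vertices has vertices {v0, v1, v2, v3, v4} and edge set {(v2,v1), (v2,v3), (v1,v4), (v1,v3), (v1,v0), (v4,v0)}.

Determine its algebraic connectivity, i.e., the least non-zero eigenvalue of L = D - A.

Degrees: deg(v0) = 2, deg(v1) = 4, deg(v2) = 2, deg(v3) = 2, deg(v4) = 2.
L = D − A with rows/columns ordered (v0, v1, v2, v3, v4):
  [ 2, -1,  0,  0, -1]
  [-1,  4, -1, -1, -1]
  [ 0, -1,  2, -1,  0]
  [ 0, -1, -1,  2,  0]
  [-1, -1,  0,  0,  2]
Characteristic polynomial: det(λI − L) = λ(λ − 1)(λ − 3)²(λ − 5).
Roots: λ = 0; (λ − 1) = 0 ⇒ λ = 1; (λ − 3) = 0 ⇒ λ = 3 (multiplicity 2); (λ − 5) = 0 ⇒ λ = 5.
(Check: the roots sum (with multiplicity) to 12, matching trace L = Σdeg = 2·6 = 12.)
Laplacian eigenvalues: [0.0, 1.0, 3.0, 3.0, 5.0]. Algebraic connectivity (smallest non-zero eigenvalue) = 1.0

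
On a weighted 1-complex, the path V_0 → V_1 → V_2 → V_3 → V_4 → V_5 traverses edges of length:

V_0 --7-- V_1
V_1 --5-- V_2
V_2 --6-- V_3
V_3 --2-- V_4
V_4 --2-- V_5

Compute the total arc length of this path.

Arc length = 7 + 5 + 6 + 2 + 2 = 22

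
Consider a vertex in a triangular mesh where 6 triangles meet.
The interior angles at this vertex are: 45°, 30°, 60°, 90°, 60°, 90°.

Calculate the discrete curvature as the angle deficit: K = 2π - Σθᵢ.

Sum of angles = 375°. K = 360° - 375° = -15°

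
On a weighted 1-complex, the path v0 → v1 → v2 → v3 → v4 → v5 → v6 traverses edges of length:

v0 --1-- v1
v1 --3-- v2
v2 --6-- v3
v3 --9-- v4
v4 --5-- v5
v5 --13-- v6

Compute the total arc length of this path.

Arc length = 1 + 3 + 6 + 9 + 5 + 13 = 37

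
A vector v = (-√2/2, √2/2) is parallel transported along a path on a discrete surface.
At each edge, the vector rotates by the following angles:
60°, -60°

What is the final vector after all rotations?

Total rotation: 60° + (-60°) = 0°. Final vector: (-0.7071, 0.7071)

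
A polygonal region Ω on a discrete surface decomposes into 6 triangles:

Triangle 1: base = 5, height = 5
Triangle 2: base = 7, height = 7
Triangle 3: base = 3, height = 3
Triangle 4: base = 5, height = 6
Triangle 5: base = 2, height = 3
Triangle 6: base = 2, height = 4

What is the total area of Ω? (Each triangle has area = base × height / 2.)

(1/2)×5×5 + (1/2)×7×7 + (1/2)×3×3 + (1/2)×5×6 + (1/2)×2×3 + (1/2)×2×4 = 63.5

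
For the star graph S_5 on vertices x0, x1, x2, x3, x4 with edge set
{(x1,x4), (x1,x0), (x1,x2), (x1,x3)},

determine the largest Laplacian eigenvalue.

The star S_5 is the complete bipartite graph K_{1,4} (one hub of degree 4, 4 leaves of degree 1). The Laplacian spectrum of K_{p,q} is 0, p (multiplicity q−1), q (multiplicity p−1), p+q. With p = 1, q = 4: 0 once, 1 with multiplicity 3, and 5 once. (Check: trace L = sum of degrees = 8 = 3·1 + 5.)
Laplacian eigenvalues: [0.0, 1.0, 1.0, 1.0, 5.0]. Largest eigenvalue (spectral radius) = 5.0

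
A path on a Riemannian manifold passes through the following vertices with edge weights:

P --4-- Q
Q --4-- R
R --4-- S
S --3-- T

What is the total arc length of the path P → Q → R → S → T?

Arc length = 4 + 4 + 4 + 3 = 15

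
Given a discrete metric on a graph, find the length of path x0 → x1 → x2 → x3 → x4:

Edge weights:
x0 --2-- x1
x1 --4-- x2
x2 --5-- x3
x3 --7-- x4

Arc length = 2 + 4 + 5 + 7 = 18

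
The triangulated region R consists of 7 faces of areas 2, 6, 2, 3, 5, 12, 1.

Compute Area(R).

2 + 6 + 2 + 3 + 5 + 12 + 1 = 31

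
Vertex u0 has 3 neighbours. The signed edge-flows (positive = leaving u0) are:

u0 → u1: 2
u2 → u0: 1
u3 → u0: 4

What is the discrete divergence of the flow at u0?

Divergence = sum of outgoing flows = 2 + (-1) + (-4) = -3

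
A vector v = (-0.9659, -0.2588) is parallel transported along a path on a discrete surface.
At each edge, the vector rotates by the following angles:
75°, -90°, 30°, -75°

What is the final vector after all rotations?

Total rotation: 75° + (-90°) + 30° + (-75°) = -60°. Final vector: (-0.7071, 0.7071)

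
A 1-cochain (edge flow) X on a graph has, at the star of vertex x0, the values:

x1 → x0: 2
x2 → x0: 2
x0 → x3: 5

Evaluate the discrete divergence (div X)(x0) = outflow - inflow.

Divergence = sum of outgoing flows = (-2) + (-2) + 5 = 1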